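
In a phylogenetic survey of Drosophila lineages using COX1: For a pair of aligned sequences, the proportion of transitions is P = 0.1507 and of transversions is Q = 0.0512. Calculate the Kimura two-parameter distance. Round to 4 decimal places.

Under the Kimura two-parameter model, d = −½ ln(1 − 2P − Q) − ¼ ln(1 − 2Q).
1 − 2P − Q = 0.6474, giving −½ ln(0.6474) = 0.217395.
1 − 2Q = 0.8976, giving −¼ ln(0.8976) = 0.027008.
d = 0.217395 + 0.027008 = 0.244403.

0.2444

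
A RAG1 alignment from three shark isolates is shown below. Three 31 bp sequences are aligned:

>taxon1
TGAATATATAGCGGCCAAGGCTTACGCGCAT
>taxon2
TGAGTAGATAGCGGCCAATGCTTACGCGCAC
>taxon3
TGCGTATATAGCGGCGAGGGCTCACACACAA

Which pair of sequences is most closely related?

taxon1–taxon2: 4/31 differ, p = 0.129, d = 0.142.
taxon1–taxon3: 8/31 differ, p = 0.258, d = 0.316.
taxon2–taxon3: 9/31 differ, p = 0.290, d = 0.367.
The smallest distance is between taxon1 and taxon2.

taxon1 and taxon2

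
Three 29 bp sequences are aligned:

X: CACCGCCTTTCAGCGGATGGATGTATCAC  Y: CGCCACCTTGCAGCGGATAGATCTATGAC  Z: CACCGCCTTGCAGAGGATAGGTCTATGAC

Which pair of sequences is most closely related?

X–Y: 6/29 differ, p = 0.207, d = 0.242.
X–Z: 6/29 differ, p = 0.207, d = 0.242.
Y–Z: 4/29 differ, p = 0.138, d = 0.152.
The smallest distance is between Y and Z.

Y and Z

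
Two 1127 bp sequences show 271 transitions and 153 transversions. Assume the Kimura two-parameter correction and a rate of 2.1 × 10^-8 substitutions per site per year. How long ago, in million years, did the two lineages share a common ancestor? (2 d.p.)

13.30

P = 271/1127 ≈ 0.240461 and Q = 153/1127 ≈ 0.135759.
Under the Kimura two-parameter model, d = −½ ln(1 − 2P − Q) − ¼ ln(1 − 2Q).
1 − 2P − Q = 0.383319, giving −½ ln(0.383319) = 0.479444.
1 − 2Q = 0.728482, giving −¼ ln(0.728482) = 0.079198.
d = 0.479444 + 0.079198 = 0.558642.
Under a molecular clock d = 2μt, so t = d/(2μ) = 0.558642 / (2 × 2.1 × 10^-8) = 13.30 million years.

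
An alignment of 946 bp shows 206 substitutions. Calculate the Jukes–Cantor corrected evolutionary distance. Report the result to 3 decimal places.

p = 206/946 ≈ 0.217759.
d = −(3/4) ln(1 − 4p/3) = −0.75 ln(1 − 0.290345) = −0.75 ln(0.709655)
  = −0.75 × (-0.342976) = 0.257232 substitutions/site.

0.257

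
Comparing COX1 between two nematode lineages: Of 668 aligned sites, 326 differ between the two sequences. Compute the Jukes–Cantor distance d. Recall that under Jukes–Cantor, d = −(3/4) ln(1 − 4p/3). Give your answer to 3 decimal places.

p = 326/668 ≈ 0.488024.
d = −(3/4) ln(1 − 4p/3) = −0.75 ln(1 − 0.650699) = −0.75 ln(0.349301)
  = −0.75 × (-1.051821) = 0.788866 substitutions/site.

0.789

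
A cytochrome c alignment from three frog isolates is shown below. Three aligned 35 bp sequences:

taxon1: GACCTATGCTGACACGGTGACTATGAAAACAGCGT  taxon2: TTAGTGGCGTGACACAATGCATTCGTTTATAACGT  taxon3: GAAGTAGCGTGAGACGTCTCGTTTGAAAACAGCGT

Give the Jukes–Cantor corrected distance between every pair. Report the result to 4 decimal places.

d(taxon1,taxon2) = 0.9650, d(taxon1,taxon3) = 0.4582, d(taxon2,taxon3) = 0.6355

taxon1–taxon2: 19/35 sites differ → p ≈ 0.542857, d = −0.75 ln(1 − 0.723809) = 0.964997 ≈ 0.9650.
taxon1–taxon3: 12/35 sites differ → p ≈ 0.342857, d = −0.75 ln(1 − 0.457143) = 0.458182 ≈ 0.4582.
taxon2–taxon3: 15/35 sites differ → p ≈ 0.428571, d = −0.75 ln(1 − 0.571428) = 0.635472 ≈ 0.6355.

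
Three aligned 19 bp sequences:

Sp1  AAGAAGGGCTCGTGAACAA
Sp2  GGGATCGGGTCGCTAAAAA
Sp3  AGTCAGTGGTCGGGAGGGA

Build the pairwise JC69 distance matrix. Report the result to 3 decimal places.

d(Sp1,Sp2) = 0.618, d(Sp1,Sp3) = 0.749, d(Sp2,Sp3) = 1.109

Sp1–Sp2: 8/19 sites differ → p ≈ 0.421053, d = −0.75 ln(1 − 0.561404) = 0.618132 ≈ 0.618.
Sp1–Sp3: 9/19 sites differ → p ≈ 0.473684, d = −0.75 ln(1 − 0.631579) = 0.748897 ≈ 0.749.
Sp2–Sp3: 11/19 sites differ → p ≈ 0.578947, d = −0.75 ln(1 − 0.771929) = 1.108574 ≈ 1.109.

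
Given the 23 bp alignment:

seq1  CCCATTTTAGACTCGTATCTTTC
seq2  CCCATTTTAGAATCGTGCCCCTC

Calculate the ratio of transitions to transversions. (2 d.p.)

Transitions are A↔G and C↔T; transversions are all other mismatches.
Transitions: 4. Transversions: 1.
R = 4/1 = 4.00.

4.00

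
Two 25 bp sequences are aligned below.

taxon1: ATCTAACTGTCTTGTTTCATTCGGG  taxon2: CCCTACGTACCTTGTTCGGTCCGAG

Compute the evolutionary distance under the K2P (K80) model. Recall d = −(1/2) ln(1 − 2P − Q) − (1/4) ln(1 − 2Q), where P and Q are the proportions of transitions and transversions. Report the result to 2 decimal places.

Of 25 sites, 7 differences are transitions and 4 are transversions, so P = 7/25 = 0.28 and Q = 4/25 = 0.16.
Under the Kimura two-parameter model, d = −½ ln(1 − 2P − Q) − ¼ ln(1 − 2Q).
1 − 2P − Q = 0.28, giving −½ ln(0.28) = 0.636483.
1 − 2Q = 0.68, giving −¼ ln(0.68) = 0.096416.
d = 0.636483 + 0.096416 = 0.732899.

0.73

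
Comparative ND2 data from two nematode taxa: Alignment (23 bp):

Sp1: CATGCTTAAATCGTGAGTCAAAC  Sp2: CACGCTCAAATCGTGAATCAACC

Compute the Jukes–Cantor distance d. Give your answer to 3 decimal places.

The sequences differ at 4 of 23 sites (3, 7, 17, 22), so p = 4/23 ≈ 0.173913.
d = −(3/4) ln(1 − 4p/3) = −0.75 ln(1 − 0.231884) = −0.75 ln(0.768116)
  = −0.75 × (-0.263815) = 0.197861 substitutions/site.

0.198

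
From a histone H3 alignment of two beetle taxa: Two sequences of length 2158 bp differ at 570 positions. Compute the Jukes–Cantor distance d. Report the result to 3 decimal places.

p = 570/2158 ≈ 0.264133.
d = −(3/4) ln(1 − 4p/3) = −0.75 ln(1 − 0.352177) = −0.75 ln(0.647823)
  = −0.75 × (-0.434138) = 0.325604 substitutions/site.

0.326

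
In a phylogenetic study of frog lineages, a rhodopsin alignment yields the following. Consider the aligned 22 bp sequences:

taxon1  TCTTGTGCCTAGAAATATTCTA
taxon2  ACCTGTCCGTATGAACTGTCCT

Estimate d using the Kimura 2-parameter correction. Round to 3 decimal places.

0.825

Of 22 sites, 4 differences are transitions and 7 are transversions, so P = 4/22 ≈ 0.181818 and Q = 7/22 ≈ 0.318182.
Under the Kimura two-parameter model, d = −½ ln(1 − 2P − Q) − ¼ ln(1 − 2Q).
1 − 2P − Q = 0.318182, giving −½ ln(0.318182) = 0.572566.
1 − 2Q = 0.363636, giving −¼ ln(0.363636) = 0.252900.
d = 0.572566 + 0.252900 = 0.825466.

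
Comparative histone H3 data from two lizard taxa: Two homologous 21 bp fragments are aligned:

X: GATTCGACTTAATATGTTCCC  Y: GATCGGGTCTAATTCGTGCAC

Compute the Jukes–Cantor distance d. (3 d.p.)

The sequences differ at 9 of 21 sites (4, 5, 7, 8, 9, 14, 15, 18, 20), so p = 9/21 ≈ 0.428571.
d = −(3/4) ln(1 − 4p/3) = −0.75 ln(1 − 0.571428) = −0.75 ln(0.428572)
  = −0.75 × (-0.847297) = 0.635473 substitutions/site.

0.635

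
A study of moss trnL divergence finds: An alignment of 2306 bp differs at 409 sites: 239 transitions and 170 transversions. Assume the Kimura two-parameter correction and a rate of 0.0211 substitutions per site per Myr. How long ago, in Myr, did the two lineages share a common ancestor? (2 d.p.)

P = 239/2306 ≈ 0.103643 and Q = 170/2306 ≈ 0.073721.
Under the Kimura two-parameter model, d = −½ ln(1 − 2P − Q) − ¼ ln(1 − 2Q).
1 − 2P − Q = 0.718993, giving −½ ln(0.718993) = 0.164952.
1 − 2Q = 0.852558, giving −¼ ln(0.852558) = 0.039879.
d = 0.164952 + 0.039879 = 0.204831.
Under a molecular clock d = 2μt, so t = d/(2μ) = 0.204831 / (2 × 0.0211) = 4.85 Myr.

4.85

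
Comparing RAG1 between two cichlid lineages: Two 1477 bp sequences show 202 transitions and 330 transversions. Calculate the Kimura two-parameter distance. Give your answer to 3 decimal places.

0.492

P = 202/1477 ≈ 0.136764 and Q = 330/1477 ≈ 0.223426.
Under the Kimura two-parameter model, d = −½ ln(1 − 2P − Q) − ¼ ln(1 − 2Q).
1 − 2P − Q = 0.503046, giving −½ ln(0.503046) = 0.343537.
1 − 2Q = 0.553148, giving −¼ ln(0.553148) = 0.148032.
d = 0.343537 + 0.148032 = 0.491569.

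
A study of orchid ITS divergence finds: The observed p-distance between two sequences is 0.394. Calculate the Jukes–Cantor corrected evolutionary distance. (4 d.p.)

0.5589

d = −(3/4) ln(1 − 4p/3) = −0.75 ln(1 − 0.525333) = −0.75 ln(0.474667)
  = −0.75 × (-0.745142) = 0.558857 substitutions/site.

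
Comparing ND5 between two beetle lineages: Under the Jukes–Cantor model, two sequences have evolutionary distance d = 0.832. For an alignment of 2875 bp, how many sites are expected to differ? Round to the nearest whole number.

1445

Invert JC69: p = (3/4)(1 − e^(−4d/3)) = 0.75 × (1 − e^(-1.109333)) = 0.75 × (1 − 0.329779) = 0.502666.
Expected differing sites = pL ≈ 0.502666 × 2875 = 1445.16475 ≈ 1445.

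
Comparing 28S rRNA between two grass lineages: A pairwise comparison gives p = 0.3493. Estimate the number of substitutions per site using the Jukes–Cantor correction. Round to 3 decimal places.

d = −(3/4) ln(1 − 4p/3) = −0.75 ln(1 − 0.465733) = −0.75 ln(0.534267)
  = −0.75 × (-0.626860) = 0.470145 substitutions/site.

0.470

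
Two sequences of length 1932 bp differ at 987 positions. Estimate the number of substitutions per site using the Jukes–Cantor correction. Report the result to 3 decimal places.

p = 987/1932 ≈ 0.51087.
d = −(3/4) ln(1 − 4p/3) = −0.75 ln(1 − 0.68116) = −0.75 ln(0.31884)
  = −0.75 × (-1.143066) = 0.857300 substitutions/site.

0.857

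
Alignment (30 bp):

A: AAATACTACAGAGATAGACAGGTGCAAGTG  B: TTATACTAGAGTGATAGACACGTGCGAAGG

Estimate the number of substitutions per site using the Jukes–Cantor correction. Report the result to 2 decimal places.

0.33

The sequences differ at 8 of 30 sites (1, 2, 9, 12, 21, 26, 28, 29), so p = 8/30 ≈ 0.266667.
d = −(3/4) ln(1 − 4p/3) = −0.75 ln(1 − 0.355556) = −0.75 ln(0.644444)
  = −0.75 × (-0.439367) = 0.329525 substitutions/site.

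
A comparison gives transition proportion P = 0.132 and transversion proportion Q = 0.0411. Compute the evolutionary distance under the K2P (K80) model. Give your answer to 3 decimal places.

Under the Kimura two-parameter model, d = −½ ln(1 − 2P − Q) − ¼ ln(1 − 2Q).
1 − 2P − Q = 0.6949, giving −½ ln(0.6949) = 0.181994.
1 − 2Q = 0.9178, giving −¼ ln(0.9178) = 0.021444.
d = 0.181994 + 0.021444 = 0.203438.

0.203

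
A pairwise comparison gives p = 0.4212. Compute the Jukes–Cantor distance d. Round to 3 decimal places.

0.618

d = −(3/4) ln(1 − 4p/3) = −0.75 ln(1 − 0.5616) = −0.75 ln(0.4384)
  = −0.75 × (-0.824624) = 0.618468 substitutions/site.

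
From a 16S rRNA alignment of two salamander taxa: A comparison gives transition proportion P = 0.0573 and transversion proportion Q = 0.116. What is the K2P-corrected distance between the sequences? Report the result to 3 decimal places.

0.197

Under the Kimura two-parameter model, d = −½ ln(1 − 2P − Q) − ¼ ln(1 − 2Q).
1 − 2P − Q = 0.7694, giving −½ ln(0.7694) = 0.131072.
1 − 2Q = 0.768, giving −¼ ln(0.768) = 0.065991.
d = 0.131072 + 0.065991 = 0.197063.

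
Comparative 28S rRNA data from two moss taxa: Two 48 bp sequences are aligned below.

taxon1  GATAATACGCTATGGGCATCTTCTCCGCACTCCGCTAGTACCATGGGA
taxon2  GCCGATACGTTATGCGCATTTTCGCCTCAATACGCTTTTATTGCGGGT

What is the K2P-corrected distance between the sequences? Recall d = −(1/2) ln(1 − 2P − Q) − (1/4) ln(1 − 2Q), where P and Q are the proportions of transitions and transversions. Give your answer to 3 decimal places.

Of 48 sites, 8 differences are transitions and 9 are transversions, so P = 8/48 ≈ 0.166667 and Q = 9/48 = 0.1875.
Under the Kimura two-parameter model, d = −½ ln(1 − 2P − Q) − ¼ ln(1 − 2Q).
1 − 2P − Q = 0.479166, giving −½ ln(0.479166) = 0.367854.
1 − 2Q = 0.625, giving −¼ ln(0.625) = 0.117501.
d = 0.367854 + 0.117501 = 0.485355.

0.485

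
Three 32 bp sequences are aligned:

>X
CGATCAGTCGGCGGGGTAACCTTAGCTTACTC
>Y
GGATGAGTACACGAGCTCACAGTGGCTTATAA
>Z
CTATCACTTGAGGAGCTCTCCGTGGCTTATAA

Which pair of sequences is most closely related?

X–Y: 14/32 differ, p = 0.438, d = 0.657.
X–Z: 14/32 differ, p = 0.438, d = 0.657.
Y–Z: 9/32 differ, p = 0.281, d = 0.353.
The smallest distance is between Y and Z.

Y and Z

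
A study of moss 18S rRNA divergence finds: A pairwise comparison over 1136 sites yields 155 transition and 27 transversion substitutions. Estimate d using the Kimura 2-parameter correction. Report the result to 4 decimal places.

0.1881

P = 155/1136 ≈ 0.136444 and Q = 27/1136 ≈ 0.023768.
Under the Kimura two-parameter model, d = −½ ln(1 − 2P − Q) − ¼ ln(1 − 2Q).
1 − 2P − Q = 0.703344, giving −½ ln(0.703344) = 0.175955.
1 − 2Q = 0.952464, giving −¼ ln(0.952464) = 0.012176.
d = 0.175955 + 0.012176 = 0.188131.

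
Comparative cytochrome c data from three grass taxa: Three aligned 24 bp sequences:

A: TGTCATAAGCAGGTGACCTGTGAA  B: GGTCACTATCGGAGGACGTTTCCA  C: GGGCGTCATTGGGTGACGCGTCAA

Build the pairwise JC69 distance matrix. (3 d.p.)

d(A,B) = 0.708, d(A,C) = 0.608, d(B,C) = 0.608

A–B: 11/24 sites differ → p ≈ 0.458333, d = −0.75 ln(1 − 0.611111) = 0.708346 ≈ 0.708.
A–C: 10/24 sites differ → p ≈ 0.416667, d = −0.75 ln(1 − 0.555556) = 0.608198 ≈ 0.608.
B–C: 10/24 sites differ → p ≈ 0.416667, d = −0.75 ln(1 − 0.555556) = 0.608198 ≈ 0.608.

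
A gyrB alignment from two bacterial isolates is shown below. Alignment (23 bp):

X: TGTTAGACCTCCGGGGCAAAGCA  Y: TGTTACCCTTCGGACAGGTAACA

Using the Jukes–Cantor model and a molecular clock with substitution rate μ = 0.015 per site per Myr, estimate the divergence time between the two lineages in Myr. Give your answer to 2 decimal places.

The sequences differ at 11 of 23 sites, so p = 11/23 ≈ 0.478261.
d = −(3/4) ln(1 − 4p/3) = −0.75 ln(1 − 0.637681) = −0.75 ln(0.362319)
  = −0.75 × (-1.015230) = 0.761423 substitutions/site.
Under a molecular clock d = 2μt, so t = d/(2μ) = 0.761423 / (2 × 0.015) = 25.38 Myr.

25.38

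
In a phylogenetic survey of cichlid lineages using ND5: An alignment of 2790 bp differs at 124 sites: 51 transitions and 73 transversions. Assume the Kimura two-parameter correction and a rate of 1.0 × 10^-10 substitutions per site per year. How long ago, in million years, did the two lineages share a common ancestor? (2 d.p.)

229.13

P = 51/2790 ≈ 0.01828 and Q = 73/2790 ≈ 0.026165.
Under the Kimura two-parameter model, d = −½ ln(1 − 2P − Q) − ¼ ln(1 − 2Q).
1 − 2P − Q = 0.937275, giving −½ ln(0.937275) = 0.032389.
1 − 2Q = 0.94767, giving −¼ ln(0.94767) = 0.013437.
d = 0.032389 + 0.013437 = 0.045826.
Under a molecular clock d = 2μt, so t = d/(2μ) = 0.045826 / (2 × 1.0 × 10^-10) = 229.13 million years.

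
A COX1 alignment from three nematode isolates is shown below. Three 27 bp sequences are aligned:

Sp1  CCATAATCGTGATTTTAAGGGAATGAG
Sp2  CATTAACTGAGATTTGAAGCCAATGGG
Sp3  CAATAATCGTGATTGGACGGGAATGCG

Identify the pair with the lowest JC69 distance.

Sp1–Sp2: 9/27 differ, p = 0.333, d = 0.441.
Sp1–Sp3: 5/27 differ, p = 0.185, d = 0.213.
Sp2–Sp3: 9/27 differ, p = 0.333, d = 0.441.
The smallest distance is between Sp1 and Sp3.

Sp1 and Sp3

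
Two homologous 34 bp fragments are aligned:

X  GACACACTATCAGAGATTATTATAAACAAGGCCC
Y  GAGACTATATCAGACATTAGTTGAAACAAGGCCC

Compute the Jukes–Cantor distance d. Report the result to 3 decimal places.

0.241

The sequences differ at 7 of 34 sites (3, 6, 7, 15, 20, 22, 23), so p = 7/34 ≈ 0.205882.
d = −(3/4) ln(1 − 4p/3) = −0.75 ln(1 − 0.274509) = −0.75 ln(0.725491)
  = −0.75 × (-0.320907) = 0.240680 substitutions/site.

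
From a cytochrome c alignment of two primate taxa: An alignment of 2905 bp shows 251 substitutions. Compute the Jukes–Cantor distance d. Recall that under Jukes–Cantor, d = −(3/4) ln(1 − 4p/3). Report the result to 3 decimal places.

p = 251/2905 ≈ 0.086403.
d = −(3/4) ln(1 − 4p/3) = −0.75 ln(1 − 0.115204) = −0.75 ln(0.884796)
  = −0.75 × (-0.122398) = 0.091799 substitutions/site.

0.092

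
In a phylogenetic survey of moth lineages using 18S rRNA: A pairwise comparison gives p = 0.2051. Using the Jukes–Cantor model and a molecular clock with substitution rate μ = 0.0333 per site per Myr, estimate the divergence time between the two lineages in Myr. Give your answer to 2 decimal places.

d = −(3/4) ln(1 − 4p/3) = −0.75 ln(1 − 0.273467) = −0.75 ln(0.726533)
  = −0.75 × (-0.319471) = 0.239603 substitutions/site.
Under a molecular clock d = 2μt, so t = d/(2μ) = 0.239603 / (2 × 0.0333) = 3.60 Myr.

3.60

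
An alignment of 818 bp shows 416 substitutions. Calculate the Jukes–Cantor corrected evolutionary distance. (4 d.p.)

p = 416/818 ≈ 0.508557.
d = −(3/4) ln(1 − 4p/3) = −0.75 ln(1 − 0.678076) = −0.75 ln(0.321924)
  = −0.75 × (-1.133440) = 0.850080 substitutions/site.

0.8501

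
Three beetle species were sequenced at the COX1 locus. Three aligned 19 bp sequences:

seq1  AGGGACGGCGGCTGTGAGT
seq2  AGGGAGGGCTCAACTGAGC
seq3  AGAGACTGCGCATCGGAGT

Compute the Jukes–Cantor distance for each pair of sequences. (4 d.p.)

seq1–seq2: 7/19 sites differ → p ≈ 0.368421, d = −0.75 ln(1 − 0.491228) = 0.506816 ≈ 0.5068.
seq1–seq3: 6/19 sites differ → p ≈ 0.315789, d = −0.75 ln(1 − 0.421052) = 0.409907 ≈ 0.4099.
seq2–seq3: 7/19 sites differ → p ≈ 0.368421, d = −0.75 ln(1 − 0.491228) = 0.506816 ≈ 0.5068.

d(seq1,seq2) = 0.5068, d(seq1,seq3) = 0.4099, d(seq2,seq3) = 0.5068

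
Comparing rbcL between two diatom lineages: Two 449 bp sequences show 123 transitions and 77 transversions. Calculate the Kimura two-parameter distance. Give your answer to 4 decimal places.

P = 123/449 ≈ 0.273942 and Q = 77/449 ≈ 0.171492.
Under the Kimura two-parameter model, d = −½ ln(1 − 2P − Q) − ¼ ln(1 − 2Q).
1 − 2P − Q = 0.280624, giving −½ ln(0.280624) = 0.635370.
1 − 2Q = 0.657016, giving −¼ ln(0.657016) = 0.105012.
d = 0.635370 + 0.105012 = 0.740382.

0.7404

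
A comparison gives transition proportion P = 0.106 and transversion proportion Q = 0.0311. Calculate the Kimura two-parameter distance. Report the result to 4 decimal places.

0.1553

Under the Kimura two-parameter model, d = −½ ln(1 − 2P − Q) − ¼ ln(1 − 2Q).
1 − 2P − Q = 0.7569, giving −½ ln(0.7569) = 0.139262.
1 − 2Q = 0.9378, giving −¼ ln(0.9378) = 0.016055.
d = 0.139262 + 0.016055 = 0.155317.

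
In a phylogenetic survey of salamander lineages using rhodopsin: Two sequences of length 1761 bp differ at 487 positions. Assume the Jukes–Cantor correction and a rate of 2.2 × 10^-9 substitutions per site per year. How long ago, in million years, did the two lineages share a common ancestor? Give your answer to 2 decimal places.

p = 487/1761 ≈ 0.276547.
d = −(3/4) ln(1 − 4p/3) = −0.75 ln(1 − 0.368729) = −0.75 ln(0.631271)
  = −0.75 × (-0.460020) = 0.345015 substitutions/site.
Under a molecular clock d = 2μt, so t = d/(2μ) = 0.345015 / (2 × 2.2 × 10^-9) = 78.41 million years.

78.41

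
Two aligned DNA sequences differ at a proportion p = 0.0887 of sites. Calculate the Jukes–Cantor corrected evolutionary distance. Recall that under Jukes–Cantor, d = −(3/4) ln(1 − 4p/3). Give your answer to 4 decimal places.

d = −(3/4) ln(1 − 4p/3) = −0.75 ln(1 − 0.118267) = −0.75 ln(0.881733)
  = −0.75 × (-0.125866) = 0.094400 substitutions/site.

0.0944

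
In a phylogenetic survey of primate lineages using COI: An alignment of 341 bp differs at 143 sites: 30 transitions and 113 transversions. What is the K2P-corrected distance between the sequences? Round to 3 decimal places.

0.626

P = 30/341 ≈ 0.087977 and Q = 113/341 ≈ 0.331378.
Under the Kimura two-parameter model, d = −½ ln(1 − 2P − Q) − ¼ ln(1 − 2Q).
1 − 2P − Q = 0.492668, giving −½ ln(0.492668) = 0.353960.
1 − 2Q = 0.337244, giving −¼ ln(0.337244) = 0.271737.
d = 0.353960 + 0.271737 = 0.625697.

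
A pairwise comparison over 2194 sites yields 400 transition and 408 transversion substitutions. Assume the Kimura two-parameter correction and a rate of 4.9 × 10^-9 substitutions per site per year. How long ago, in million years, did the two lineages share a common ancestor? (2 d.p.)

52.67

P = 400/2194 ≈ 0.182315 and Q = 408/2194 ≈ 0.185962.
Under the Kimura two-parameter model, d = −½ ln(1 − 2P − Q) − ¼ ln(1 − 2Q).
1 − 2P − Q = 0.449408, giving −½ ln(0.449408) = 0.399912.
1 − 2Q = 0.628076, giving −¼ ln(0.628076) = 0.116274.
d = 0.399912 + 0.116274 = 0.516186.
Under a molecular clock d = 2μt, so t = d/(2μ) = 0.516186 / (2 × 4.9 × 10^-9) = 52.67 million years.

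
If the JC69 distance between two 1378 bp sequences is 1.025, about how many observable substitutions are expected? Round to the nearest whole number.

770

Invert JC69: p = (3/4)(1 − e^(−4d/3)) = 0.75 × (1 − e^(-1.366667)) = 0.75 × (1 − 0.254955) = 0.558784.
Expected differing sites = pL ≈ 0.558784 × 1378 = 770.004352 ≈ 770.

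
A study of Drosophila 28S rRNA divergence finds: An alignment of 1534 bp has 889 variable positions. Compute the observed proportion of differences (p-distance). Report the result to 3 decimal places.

p = 889/1534 = 0.579530… ≈ 0.580 (to 3 d.p.).

0.580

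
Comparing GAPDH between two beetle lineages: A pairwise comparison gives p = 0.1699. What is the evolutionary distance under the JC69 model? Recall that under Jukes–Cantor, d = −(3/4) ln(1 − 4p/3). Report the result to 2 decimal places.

0.19

d = −(3/4) ln(1 − 4p/3) = −0.75 ln(1 − 0.226533) = −0.75 ln(0.773467)
  = −0.75 × (-0.256872) = 0.192654 substitutions/site.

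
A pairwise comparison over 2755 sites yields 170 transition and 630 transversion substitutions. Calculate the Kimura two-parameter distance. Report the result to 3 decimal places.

0.370

P = 170/2755 ≈ 0.061706 and Q = 630/2755 ≈ 0.228675.
Under the Kimura two-parameter model, d = −½ ln(1 − 2P − Q) − ¼ ln(1 − 2Q).
1 − 2P − Q = 0.647913, giving −½ ln(0.647913) = 0.216999.
1 − 2Q = 0.54265, giving −¼ ln(0.54265) = 0.152823.
d = 0.216999 + 0.152823 = 0.369822.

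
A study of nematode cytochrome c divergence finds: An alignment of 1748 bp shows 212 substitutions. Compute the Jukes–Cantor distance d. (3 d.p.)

0.132

p = 212/1748 ≈ 0.121281.
d = −(3/4) ln(1 − 4p/3) = −0.75 ln(1 − 0.161708) = −0.75 ln(0.838292)
  = −0.75 × (-0.176389) = 0.132292 substitutions/site.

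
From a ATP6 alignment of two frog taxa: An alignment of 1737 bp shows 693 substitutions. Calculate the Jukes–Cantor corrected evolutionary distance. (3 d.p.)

0.569

p = 693/1737 ≈ 0.398964.
d = −(3/4) ln(1 − 4p/3) = −0.75 ln(1 − 0.531952) = −0.75 ln(0.468048)
  = −0.75 × (-0.759184) = 0.569388 substitutions/site.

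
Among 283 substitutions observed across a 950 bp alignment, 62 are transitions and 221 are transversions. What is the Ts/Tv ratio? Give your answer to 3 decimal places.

0.281

R = 62/221 = 0.280542… ≈ 0.281 (to 3 d.p.).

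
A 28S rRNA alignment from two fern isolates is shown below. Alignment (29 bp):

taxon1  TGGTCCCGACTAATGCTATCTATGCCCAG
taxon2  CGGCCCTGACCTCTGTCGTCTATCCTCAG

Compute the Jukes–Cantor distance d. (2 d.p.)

0.53

The sequences differ at 11 of 29 sites, so p = 11/29 ≈ 0.37931.
d = −(3/4) ln(1 − 4p/3) = −0.75 ln(1 − 0.505747) = −0.75 ln(0.494253)
  = −0.75 × (-0.704708) = 0.528531 substitutions/site.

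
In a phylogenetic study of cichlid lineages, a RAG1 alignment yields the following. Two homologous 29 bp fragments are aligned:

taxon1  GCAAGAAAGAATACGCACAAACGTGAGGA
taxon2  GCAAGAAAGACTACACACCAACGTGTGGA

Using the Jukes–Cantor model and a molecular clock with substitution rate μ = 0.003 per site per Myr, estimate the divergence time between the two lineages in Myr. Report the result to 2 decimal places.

25.40

The sequences differ at 4 of 29 sites (11, 15, 19, 26), so p = 4/29 ≈ 0.137931.
d = −(3/4) ln(1 − 4p/3) = −0.75 ln(1 − 0.183908) = −0.75 ln(0.816092)
  = −0.75 × (-0.203228) = 0.152421 substitutions/site.
Under a molecular clock d = 2μt, so t = d/(2μ) = 0.152421 / (2 × 0.003) = 25.40 Myr.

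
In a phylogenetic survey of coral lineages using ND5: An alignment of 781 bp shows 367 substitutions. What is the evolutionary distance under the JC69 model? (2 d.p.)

0.74

p = 367/781 ≈ 0.46991.
d = −(3/4) ln(1 − 4p/3) = −0.75 ln(1 − 0.626547) = −0.75 ln(0.373453)
  = −0.75 × (-0.984963) = 0.738722 substitutions/site.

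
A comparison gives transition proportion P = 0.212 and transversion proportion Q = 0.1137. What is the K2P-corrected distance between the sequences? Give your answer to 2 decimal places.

Under the Kimura two-parameter model, d = −½ ln(1 − 2P − Q) − ¼ ln(1 − 2Q).
1 − 2P − Q = 0.4623, giving −½ ln(0.4623) = 0.385771.
1 − 2Q = 0.7726, giving −¼ ln(0.7726) = 0.064498.
d = 0.385771 + 0.064498 = 0.450269.

0.45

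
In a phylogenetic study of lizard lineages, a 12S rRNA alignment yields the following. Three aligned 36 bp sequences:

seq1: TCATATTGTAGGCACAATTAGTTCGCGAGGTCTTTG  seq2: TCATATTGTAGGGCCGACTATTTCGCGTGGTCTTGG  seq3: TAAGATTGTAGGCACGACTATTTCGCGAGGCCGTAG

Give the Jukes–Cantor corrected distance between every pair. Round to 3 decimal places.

seq1–seq2: 7/36 sites differ → p ≈ 0.194444, d = −0.75 ln(1 − 0.259259) = 0.225078 ≈ 0.225.
seq1–seq3: 8/36 sites differ → p ≈ 0.222222, d = −0.75 ln(1 − 0.296296) = 0.263548 ≈ 0.264.
seq2–seq3: 8/36 sites differ → p ≈ 0.222222, d = −0.75 ln(1 − 0.296296) = 0.263548 ≈ 0.264.

d(seq1,seq2) = 0.225, d(seq1,seq3) = 0.264, d(seq2,seq3) = 0.264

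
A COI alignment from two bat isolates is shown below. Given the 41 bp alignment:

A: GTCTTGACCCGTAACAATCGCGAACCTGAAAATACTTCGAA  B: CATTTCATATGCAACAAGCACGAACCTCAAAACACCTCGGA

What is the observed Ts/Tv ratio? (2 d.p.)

1.33

Transitions are A↔G and C↔T; transversions are all other mismatches.
Transitions: 8. Transversions: 6.
R = 8/6 = 1.333333… ≈ 1.33 (to 2 d.p.).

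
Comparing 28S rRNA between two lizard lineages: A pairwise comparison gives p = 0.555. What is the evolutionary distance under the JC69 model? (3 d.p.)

1.010

d = −(3/4) ln(1 − 4p/3) = −0.75 ln(1 − 0.74) = −0.75 ln(0.26)
  = −0.75 × (-1.347074) = 1.010306 substitutions/site.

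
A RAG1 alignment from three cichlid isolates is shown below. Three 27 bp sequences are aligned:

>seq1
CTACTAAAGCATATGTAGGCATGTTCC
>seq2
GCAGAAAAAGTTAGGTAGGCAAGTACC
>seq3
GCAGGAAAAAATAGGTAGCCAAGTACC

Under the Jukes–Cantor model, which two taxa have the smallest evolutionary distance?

seq2 and seq3

seq1–seq2: 10/27 differ, p = 0.370, d = 0.511.
seq1–seq3: 10/27 differ, p = 0.370, d = 0.511.
seq2–seq3: 4/27 differ, p = 0.148, d = 0.165.
The smallest distance is between seq2 and seq3.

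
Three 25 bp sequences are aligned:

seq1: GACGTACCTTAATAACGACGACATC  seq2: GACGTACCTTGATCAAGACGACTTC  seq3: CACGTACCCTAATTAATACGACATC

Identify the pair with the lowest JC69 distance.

seq1–seq2: 4/25 differ, p = 0.160, d = 0.180.
seq1–seq3: 5/25 differ, p = 0.200, d = 0.233.
seq2–seq3: 6/25 differ, p = 0.240, d = 0.289.
The smallest distance is between seq1 and seq2.

seq1 and seq2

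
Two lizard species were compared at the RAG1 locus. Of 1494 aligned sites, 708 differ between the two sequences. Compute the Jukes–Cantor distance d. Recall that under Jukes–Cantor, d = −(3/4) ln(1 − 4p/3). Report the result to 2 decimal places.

p = 708/1494 ≈ 0.473896.
d = −(3/4) ln(1 − 4p/3) = −0.75 ln(1 − 0.631861) = −0.75 ln(0.368139)
  = −0.75 × (-0.999295) = 0.749471 substitutions/site.

0.75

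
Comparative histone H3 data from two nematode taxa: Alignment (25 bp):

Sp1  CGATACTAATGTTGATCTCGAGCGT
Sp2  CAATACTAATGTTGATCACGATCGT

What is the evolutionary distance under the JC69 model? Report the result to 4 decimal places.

The sequences differ at 3 of 25 sites (2, 18, 22), so p = 3/25 = 0.12.
d = −(3/4) ln(1 − 4p/3) = −0.75 ln(1 − 0.16) = −0.75 ln(0.84)
  = −0.75 × (-0.174353) = 0.130765 substitutions/site.

0.1308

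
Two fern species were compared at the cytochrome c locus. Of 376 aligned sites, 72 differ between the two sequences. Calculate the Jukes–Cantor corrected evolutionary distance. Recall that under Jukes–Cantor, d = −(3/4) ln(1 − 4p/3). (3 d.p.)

p = 72/376 ≈ 0.191489.
d = −(3/4) ln(1 − 4p/3) = −0.75 ln(1 − 0.255319) = −0.75 ln(0.744681)
  = −0.75 × (-0.294799) = 0.221099 substitutions/site.

0.221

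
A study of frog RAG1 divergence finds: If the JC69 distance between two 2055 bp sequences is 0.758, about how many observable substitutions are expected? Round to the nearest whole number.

980

Invert JC69: p = (3/4)(1 − e^(−4d/3)) = 0.75 × (1 − e^(-1.010667)) = 0.75 × (1 − 0.363976) = 0.477018.
Expected differing sites = pL ≈ 0.477018 × 2055 = 980.27199 ≈ 980.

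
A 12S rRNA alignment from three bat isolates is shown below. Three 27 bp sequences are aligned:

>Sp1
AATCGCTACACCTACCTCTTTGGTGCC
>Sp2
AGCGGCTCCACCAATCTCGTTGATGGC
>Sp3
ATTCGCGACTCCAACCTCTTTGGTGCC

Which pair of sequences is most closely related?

Sp1 and Sp3

Sp1–Sp2: 9/27 differ, p = 0.333, d = 0.441.
Sp1–Sp3: 4/27 differ, p = 0.148, d = 0.165.
Sp2–Sp3: 10/27 differ, p = 0.370, d = 0.511.
The smallest distance is between Sp1 and Sp3.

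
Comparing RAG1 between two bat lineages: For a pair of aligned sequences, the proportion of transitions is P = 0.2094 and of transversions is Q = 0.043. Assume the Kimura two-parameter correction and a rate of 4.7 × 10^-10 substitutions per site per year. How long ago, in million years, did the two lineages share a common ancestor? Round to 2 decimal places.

Under the Kimura two-parameter model, d = −½ ln(1 − 2P − Q) − ¼ ln(1 − 2Q).
1 − 2P − Q = 0.5382, giving −½ ln(0.5382) = 0.309763.
1 − 2Q = 0.914, giving −¼ ln(0.914) = 0.022481.
d = 0.309763 + 0.022481 = 0.332244.
Under a molecular clock d = 2μt, so t = d/(2μ) = 0.332244 / (2 × 4.7 × 10^-10) = 353.45 million years.

353.45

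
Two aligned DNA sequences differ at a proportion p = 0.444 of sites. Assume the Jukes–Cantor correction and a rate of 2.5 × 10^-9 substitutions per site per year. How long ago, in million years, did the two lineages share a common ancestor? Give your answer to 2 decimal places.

d = −(3/4) ln(1 − 4p/3) = −0.75 ln(1 − 0.592) = −0.75 ln(0.408)
  = −0.75 × (-0.896488) = 0.672366 substitutions/site.
Under a molecular clock d = 2μt, so t = d/(2μ) = 0.672366 / (2 × 2.5 × 10^-9) = 134.47 million years.

134.47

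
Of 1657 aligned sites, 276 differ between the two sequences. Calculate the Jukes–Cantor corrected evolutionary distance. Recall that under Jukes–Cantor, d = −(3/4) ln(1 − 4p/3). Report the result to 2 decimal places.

p = 276/1657 ≈ 0.166566.
d = −(3/4) ln(1 − 4p/3) = −0.75 ln(1 − 0.222088) = −0.75 ln(0.777912)
  = −0.75 × (-0.251142) = 0.188357 substitutions/site.

0.19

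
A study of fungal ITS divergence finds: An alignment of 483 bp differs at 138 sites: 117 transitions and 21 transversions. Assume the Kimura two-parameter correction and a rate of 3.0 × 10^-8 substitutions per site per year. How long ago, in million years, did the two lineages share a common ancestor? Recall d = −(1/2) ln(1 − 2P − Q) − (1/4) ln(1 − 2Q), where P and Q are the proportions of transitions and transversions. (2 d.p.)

6.63

P = 117/483 ≈ 0.242236 and Q = 21/483 ≈ 0.043478.
Under the Kimura two-parameter model, d = −½ ln(1 − 2P − Q) − ¼ ln(1 − 2Q).
1 − 2P − Q = 0.47205, giving −½ ln(0.47205) = 0.375335.
1 − 2Q = 0.913044, giving −¼ ln(0.913044) = 0.022743.
d = 0.375335 + 0.022743 = 0.398078.
Under a molecular clock d = 2μt, so t = d/(2μ) = 0.398078 / (2 × 3.0 × 10^-8) = 6.63 million years.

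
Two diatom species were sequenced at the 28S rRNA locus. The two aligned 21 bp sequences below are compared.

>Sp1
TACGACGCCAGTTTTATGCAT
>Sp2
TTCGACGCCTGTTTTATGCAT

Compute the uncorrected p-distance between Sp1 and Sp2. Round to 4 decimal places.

The sequences differ at 2 of 21 positions (sites 2, 10).
p = 2/21 = 0.095238… ≈ 0.0952 (to 4 d.p.).

0.0952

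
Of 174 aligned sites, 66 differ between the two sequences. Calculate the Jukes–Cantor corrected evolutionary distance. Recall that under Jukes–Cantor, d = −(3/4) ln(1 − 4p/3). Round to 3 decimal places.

0.529

p = 66/174 ≈ 0.37931.
d = −(3/4) ln(1 − 4p/3) = −0.75 ln(1 − 0.505747) = −0.75 ln(0.494253)
  = −0.75 × (-0.704708) = 0.528531 substitutions/site.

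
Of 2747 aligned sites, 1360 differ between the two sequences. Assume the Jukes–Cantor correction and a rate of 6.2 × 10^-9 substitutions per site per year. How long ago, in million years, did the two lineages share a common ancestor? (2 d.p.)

65.27

p = 1360/2747 ≈ 0.495086.
d = −(3/4) ln(1 − 4p/3) = −0.75 ln(1 − 0.660115) = −0.75 ln(0.339885)
  = −0.75 × (-1.079148) = 0.809361 substitutions/site.
Under a molecular clock d = 2μt, so t = d/(2μ) = 0.809361 / (2 × 6.2 × 10^-9) = 65.27 million years.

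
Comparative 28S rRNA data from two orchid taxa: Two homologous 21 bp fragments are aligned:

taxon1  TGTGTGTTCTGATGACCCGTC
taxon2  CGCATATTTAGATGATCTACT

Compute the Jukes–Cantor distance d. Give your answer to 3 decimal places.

The sequences differ at 11 of 21 sites, so p = 11/21 ≈ 0.52381.
d = −(3/4) ln(1 − 4p/3) = −0.75 ln(1 − 0.698413) = −0.75 ln(0.301587)
  = −0.75 × (-1.198697) = 0.899023 substitutions/site.

0.899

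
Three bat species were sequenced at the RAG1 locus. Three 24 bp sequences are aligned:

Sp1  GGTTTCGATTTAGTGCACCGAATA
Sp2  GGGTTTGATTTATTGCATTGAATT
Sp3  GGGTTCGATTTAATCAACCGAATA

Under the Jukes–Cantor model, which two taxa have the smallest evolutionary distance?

Sp1 and Sp3

Sp1–Sp2: 6/24 differ, p = 0.250, d = 0.304.
Sp1–Sp3: 4/24 differ, p = 0.167, d = 0.188.
Sp2–Sp3: 7/24 differ, p = 0.292, d = 0.369.
The smallest distance is between Sp1 and Sp3.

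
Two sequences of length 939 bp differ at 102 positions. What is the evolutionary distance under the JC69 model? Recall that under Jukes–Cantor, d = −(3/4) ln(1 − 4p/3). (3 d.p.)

0.117

p = 102/939 ≈ 0.108626.
d = −(3/4) ln(1 − 4p/3) = −0.75 ln(1 − 0.144835) = −0.75 ln(0.855165)
  = −0.75 × (-0.156461) = 0.117346 substitutions/site.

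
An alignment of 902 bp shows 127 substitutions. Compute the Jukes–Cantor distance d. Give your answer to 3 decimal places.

0.156

p = 127/902 ≈ 0.140798.
d = −(3/4) ln(1 − 4p/3) = −0.75 ln(1 − 0.187731) = −0.75 ln(0.812269)
  = −0.75 × (-0.207924) = 0.155943 substitutions/site.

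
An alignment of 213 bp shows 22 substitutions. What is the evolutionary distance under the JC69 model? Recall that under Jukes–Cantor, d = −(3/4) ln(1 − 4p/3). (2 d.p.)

0.11

p = 22/213 ≈ 0.103286.
d = −(3/4) ln(1 − 4p/3) = −0.75 ln(1 − 0.137715) = −0.75 ln(0.862285)
  = −0.75 × (-0.148169) = 0.111127 substitutions/site.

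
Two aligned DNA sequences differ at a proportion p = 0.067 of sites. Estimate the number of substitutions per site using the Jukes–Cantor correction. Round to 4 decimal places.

0.0702

d = −(3/4) ln(1 − 4p/3) = −0.75 ln(1 − 0.089333) = −0.75 ln(0.910667)
  = −0.75 × (-0.093578) = 0.070184 substitutions/site.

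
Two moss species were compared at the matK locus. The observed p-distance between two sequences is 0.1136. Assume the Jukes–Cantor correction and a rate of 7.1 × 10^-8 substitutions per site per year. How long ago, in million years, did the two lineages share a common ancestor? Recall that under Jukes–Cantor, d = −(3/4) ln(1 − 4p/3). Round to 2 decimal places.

d = −(3/4) ln(1 − 4p/3) = −0.75 ln(1 − 0.151467) = −0.75 ln(0.848533)
  = −0.75 × (-0.164246) = 0.123185 substitutions/site.
Under a molecular clock d = 2μt, so t = d/(2μ) = 0.123185 / (2 × 7.1 × 10^-8) = 0.87 million years.

0.87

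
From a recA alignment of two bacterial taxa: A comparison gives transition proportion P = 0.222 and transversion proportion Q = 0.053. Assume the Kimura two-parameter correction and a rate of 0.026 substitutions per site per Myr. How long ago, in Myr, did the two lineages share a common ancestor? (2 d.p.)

7.15

Under the Kimura two-parameter model, d = −½ ln(1 − 2P − Q) − ¼ ln(1 − 2Q).
1 − 2P − Q = 0.503, giving −½ ln(0.503) = 0.343583.
1 − 2Q = 0.894, giving −¼ ln(0.894) = 0.028012.
d = 0.343583 + 0.028012 = 0.371595.
Under a molecular clock d = 2μt, so t = d/(2μ) = 0.371595 / (2 × 0.026) = 7.15 Myr.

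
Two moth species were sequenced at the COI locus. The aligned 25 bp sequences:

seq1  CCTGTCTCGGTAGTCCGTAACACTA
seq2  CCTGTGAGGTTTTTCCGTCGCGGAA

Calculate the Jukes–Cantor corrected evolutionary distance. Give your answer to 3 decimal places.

The sequences differ at 11 of 25 sites, so p = 11/25 = 0.44.
d = −(3/4) ln(1 − 4p/3) = −0.75 ln(1 − 0.586667) = −0.75 ln(0.413333)
  = −0.75 × (-0.883502) = 0.662627 substitutions/site.

0.663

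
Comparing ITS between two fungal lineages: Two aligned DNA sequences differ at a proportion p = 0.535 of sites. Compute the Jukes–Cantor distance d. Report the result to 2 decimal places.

d = −(3/4) ln(1 − 4p/3) = −0.75 ln(1 − 0.713333) = −0.75 ln(0.286667)
  = −0.75 × (-1.249434) = 0.937076 substitutions/site.

0.94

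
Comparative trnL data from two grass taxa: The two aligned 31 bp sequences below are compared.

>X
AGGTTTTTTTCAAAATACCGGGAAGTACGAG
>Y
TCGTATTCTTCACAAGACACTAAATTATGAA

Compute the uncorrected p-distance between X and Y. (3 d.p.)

The sequences differ at 13 of 31 positions.
p = 13/31 = 0.419354… ≈ 0.419 (to 3 d.p.).

0.419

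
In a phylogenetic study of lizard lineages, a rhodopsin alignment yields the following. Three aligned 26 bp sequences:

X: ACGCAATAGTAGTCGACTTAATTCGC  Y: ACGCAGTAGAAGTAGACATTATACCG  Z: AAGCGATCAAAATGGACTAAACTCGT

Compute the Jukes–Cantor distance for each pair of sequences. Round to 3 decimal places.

X–Y: 8/26 sites differ → p ≈ 0.307692, d = −0.75 ln(1 − 0.410256) = 0.396050 ≈ 0.396.
X–Z: 10/26 sites differ → p ≈ 0.384615, d = −0.75 ln(1 − 0.51282) = 0.539341 ≈ 0.539.
Y–Z: 14/26 sites differ → p ≈ 0.538462, d = −0.75 ln(1 − 0.717949) = 0.949251 ≈ 0.949.

d(X,Y) = 0.396, d(X,Z) = 0.539, d(Y,Z) = 0.949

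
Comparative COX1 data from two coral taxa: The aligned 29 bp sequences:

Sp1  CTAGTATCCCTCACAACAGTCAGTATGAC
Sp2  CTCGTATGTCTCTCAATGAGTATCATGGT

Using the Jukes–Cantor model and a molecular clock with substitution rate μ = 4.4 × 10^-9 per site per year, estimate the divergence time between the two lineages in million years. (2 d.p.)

The sequences differ at 13 of 29 sites, so p = 13/29 ≈ 0.448276.
d = −(3/4) ln(1 − 4p/3) = −0.75 ln(1 − 0.597701) = −0.75 ln(0.402299)
  = −0.75 × (-0.910560) = 0.682920 substitutions/site.
Under a molecular clock d = 2μt, so t = d/(2μ) = 0.682920 / (2 × 4.4 × 10^-9) = 77.60 million years.

77.60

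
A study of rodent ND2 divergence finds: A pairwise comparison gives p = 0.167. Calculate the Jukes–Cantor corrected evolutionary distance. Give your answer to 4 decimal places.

0.1889

d = −(3/4) ln(1 − 4p/3) = −0.75 ln(1 − 0.222667) = −0.75 ln(0.777333)
  = −0.75 × (-0.251886) = 0.188915 substitutions/site.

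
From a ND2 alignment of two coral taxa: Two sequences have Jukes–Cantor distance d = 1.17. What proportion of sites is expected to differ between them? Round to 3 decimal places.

0.592

p = (3/4)(1 − e^(−4d/3)) = 0.75 × (1 − e^(-1.56)) = 0.75 × (1 − 0.210136) = 0.592398.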